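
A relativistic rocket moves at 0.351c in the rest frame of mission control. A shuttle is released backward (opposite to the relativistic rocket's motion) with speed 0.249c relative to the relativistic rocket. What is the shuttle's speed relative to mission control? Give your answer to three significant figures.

0.112c

In units of c, u = (u' + v)/(1 + u'v) with u' = −0.249 and v = 0.351.
Numerator: −0.249 + 0.351 = 0.102. Denominator: 1 + (−0.249)(0.351) = 0.912601.
u = 0.102/0.912601 = 0.11177, so the speed is 0.112c.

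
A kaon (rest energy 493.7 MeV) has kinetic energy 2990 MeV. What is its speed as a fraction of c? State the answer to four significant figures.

0.9899c

K = (γ−1)mc², so γ = 1 + 2990/493.7 = 7.0563.
Then v/c = √(1 − γ⁻²) = √(1 − 0.0200838) = √0.9799162 = 0.9899.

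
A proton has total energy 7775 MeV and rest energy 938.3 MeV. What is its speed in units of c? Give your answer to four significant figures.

γ = E/(mc²) = 7775/938.3 = 8.2863.
β = √(1 − 1/γ²) = √(1 − 0.0145639) = √0.9854361 = 0.9927.

0.9927c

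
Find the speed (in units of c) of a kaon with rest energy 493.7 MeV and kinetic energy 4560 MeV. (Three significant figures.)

γ = 1 + K/(mc²) = 1 + 4560/493.7 = 10.236.
β = √(1 − 1/γ²) = √(1 − 0.0095442) = √0.9904558 = 0.995.

0.995c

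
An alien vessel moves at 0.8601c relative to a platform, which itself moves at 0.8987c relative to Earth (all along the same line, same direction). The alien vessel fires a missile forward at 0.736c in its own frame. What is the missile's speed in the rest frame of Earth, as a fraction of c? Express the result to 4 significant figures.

0.9988c

Apply u = (u'+v)/(1+u'v) twice. Missile in the platform frame: (0.736+0.8601)/(1+0.736·0.8601) = 1.5961/1.6330336 = 0.97738c.
That velocity, transformed to the rest frame of Earth: (0.97738+0.8987)/(1+0.97738·0.8987) = 1.87608/1.878371406 = 0.99878c.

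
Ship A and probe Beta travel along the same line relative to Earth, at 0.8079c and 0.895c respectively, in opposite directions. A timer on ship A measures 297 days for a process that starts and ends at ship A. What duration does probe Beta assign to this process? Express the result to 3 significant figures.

1950 days

Speed of ship A in probe Beta's frame: u = (v_A + v_B)/(1 + v_A v_B/c²) = (0.8079 + 0.895)/(1 + 0.8079×0.895) = 1.7029/1.7230705 = 0.98829; |u| = 0.98829c.
At |u| = 0.98829c, γ = (1 − 0.976717)^(−1/2) = 6.5536.
Ship A's interval is proper; time dilation gives Δt_B = γΔτ = 6.5536 × 297 days = 1950 days.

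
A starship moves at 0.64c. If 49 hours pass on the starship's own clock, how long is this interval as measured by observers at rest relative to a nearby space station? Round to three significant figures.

γ = 1/√(1 − β²) = 1/√(1 − 0.4096) = 1/√0.5904 = 1/0.768375 = 1.3014.
The onboard clock measures proper time, so the interval in the rest frame of a nearby space station is dilated: Δt = γ·Δτ = 1.3014 × 49 hours = 63.8 hours.

63.8 hours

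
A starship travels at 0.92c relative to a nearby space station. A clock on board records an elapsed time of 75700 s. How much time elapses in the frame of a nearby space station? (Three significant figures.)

1.93×10^5 s

γ = 1/√(1 − β²) = 1/√(1 − 0.8464) = 1/√0.1536 = 1/0.391918 = 2.5516.
The onboard clock measures proper time, so the interval in the rest frame of a nearby space station is dilated: Δt = γ·Δτ = 2.5516 × 75700 s = 1.93×10^5 s.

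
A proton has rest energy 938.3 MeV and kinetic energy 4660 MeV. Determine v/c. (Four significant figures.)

0.9859

γ = 1 + K/(mc²) = 1 + 4660/938.3 = 5.9664.
β = √(1 − 1/γ²) = √(1 − 0.0280915) = √0.9719085 = 0.9859.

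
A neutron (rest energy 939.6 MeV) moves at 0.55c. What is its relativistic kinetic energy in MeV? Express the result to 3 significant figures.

185 MeV

β² = 0.3025, so γ = 1/√0.6975 = 1.19737.
Kinetic energy: K = (γ − 1)mc² = (1.19737 − 1) × 939.6 MeV = 0.19737 × 939.6 = 185 MeV.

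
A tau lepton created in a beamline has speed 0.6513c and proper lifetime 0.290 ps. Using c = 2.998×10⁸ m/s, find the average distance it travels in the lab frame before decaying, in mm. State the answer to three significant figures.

0.0746 mm

γ = 1/√(1 − β²) = 1/√(1 − 0.42419169) = 1/√0.57580831 = 1/0.75882 = 1.3178.
Lab-frame lifetime: Δt = γτ = 1.3178 × 0.290 ps = 0.38216 ps.
Distance: d = vΔt = 0.6513 × 2.998×10⁸ m/s × 3.8216×10^-13 s = 7.46×10^-5 m = 0.0746 mm.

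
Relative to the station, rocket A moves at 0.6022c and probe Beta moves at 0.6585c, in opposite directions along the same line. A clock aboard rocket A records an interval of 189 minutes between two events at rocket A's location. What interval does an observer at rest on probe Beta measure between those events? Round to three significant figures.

439 minutes

The velocity of rocket A relative to probe Beta is (0.6022 + 0.6585)c / (1 + 0.6022×0.6585) = 0.90273c; relative speed 0.90273c.
At |u| = 0.90273c, γ = (1 − 0.814921)^(−1/2) = 2.3245.
The clock on rocket A records proper time, so probe Beta measures Δt = γΔτ = 2.3245 × 189 = 439 minutes.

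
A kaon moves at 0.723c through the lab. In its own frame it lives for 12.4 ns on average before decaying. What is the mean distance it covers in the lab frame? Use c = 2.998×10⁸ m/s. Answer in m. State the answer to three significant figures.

3.89 m

γ = 1/√(1 − β²) = 1/√(1 − 0.522729) = 1/√0.477271 = 1/0.690848 = 1.4475.
Lab-frame lifetime: Δt = γτ = 1.4475 × 12.4 ns = 17.949 ns.
Distance: d = vΔt = 0.723 × 2.998×10⁸ m/s × 1.7949×10^-8 s = 3.89 m.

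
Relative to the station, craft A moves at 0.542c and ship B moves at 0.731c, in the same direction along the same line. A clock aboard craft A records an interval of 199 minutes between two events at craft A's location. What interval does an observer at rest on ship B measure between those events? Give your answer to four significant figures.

The velocity of craft A relative to ship B is (0.542 − 0.731)c / (1 − 0.542×0.731) = −0.31302c; relative speed 0.31302c.
At |u| = 0.31302c, γ = (1 − 0.0979815)^(−1/2) = 1.0529.
The clock on craft A records proper time, so ship B measures Δt = γΔτ = 1.0529 × 199 = 209.5 minutes.

209.5 minutes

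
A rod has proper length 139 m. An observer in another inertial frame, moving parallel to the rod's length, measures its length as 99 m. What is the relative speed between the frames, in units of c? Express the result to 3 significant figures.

0.702c

Length contraction gives γ = L₀/L = 139/99 = 1.404.
β = √(1 − 1/γ²) = √0.492699 = 0.702.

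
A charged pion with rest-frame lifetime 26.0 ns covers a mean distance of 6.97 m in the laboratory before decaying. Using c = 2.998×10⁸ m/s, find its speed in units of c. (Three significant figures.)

Let x = d/(cτ) = 6.970 m / (2.998×10⁸ m/s × 2.600×10^-8 s) = 0.89419. Since d = βγcτ, x = βγ = β/√(1−β²).
Solving: β² = x²/(1+x²) = 0.799576/1.799576 = 0.444314, so β = 0.667.

0.667c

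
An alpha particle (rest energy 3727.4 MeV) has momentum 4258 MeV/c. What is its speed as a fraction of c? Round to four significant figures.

βγ = pc/(mc²) = 4258/3727.4 = 1.1424.
Since γ² = 1 + (βγ)² = 2.30508, γ = √2.30508 = 1.51825, and β = (βγ)/γ = 1.1424/1.51825 = 0.7524.

0.7524c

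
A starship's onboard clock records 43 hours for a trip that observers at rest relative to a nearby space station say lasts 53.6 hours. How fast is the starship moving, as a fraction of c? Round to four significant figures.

γ = Δt/Δτ = 53.6/43 = 1.2465.
β = √(1 − 1/γ²) = √(1 − 0.643599) = √0.356401 = 0.5970.

0.5970c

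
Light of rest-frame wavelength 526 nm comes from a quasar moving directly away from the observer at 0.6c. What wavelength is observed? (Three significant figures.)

Relativistic Doppler for wavelength: λ_obs = λ_src · √((1+β)/(1−β)).
With β = 0.6: factor = √(1.6/0.4) = 2.
λ_obs = 526 × 2 = 1050 nm.

1050 nm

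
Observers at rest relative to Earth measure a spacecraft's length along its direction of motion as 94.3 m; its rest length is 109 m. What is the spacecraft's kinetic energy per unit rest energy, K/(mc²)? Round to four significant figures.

From L = L₀/γ: γ = 109/94.3 = 1.15589.
Since K = (γ−1)mc², K/(mc²) = 1.15589 − 1 = 0.1559.

0.1559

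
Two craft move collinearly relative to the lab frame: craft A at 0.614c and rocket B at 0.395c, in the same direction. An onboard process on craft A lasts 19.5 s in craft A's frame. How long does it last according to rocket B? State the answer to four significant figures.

20.37 s

Transform craft A's velocity into rocket B's frame: (0.614 − 0.395)/(1 − 0.614·0.395) = 0.219/0.75747, so the relative speed is 0.28912c.
At |u| = 0.28912c, γ = (1 − 0.0835904)^(−1/2) = 1.0446.
The clock on craft A records proper time, so rocket B measures Δt = γΔτ = 1.0446 × 19.5 = 20.37 s.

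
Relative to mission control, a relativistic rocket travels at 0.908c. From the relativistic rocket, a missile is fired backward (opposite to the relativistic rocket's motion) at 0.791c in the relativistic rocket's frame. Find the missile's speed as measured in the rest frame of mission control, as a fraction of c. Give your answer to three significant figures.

In units of c, u = (u' + v)/(1 + u'v) with u' = −0.791 and v = 0.908.
Numerator: −0.791 + 0.908 = 0.117. Denominator: 1 + (−0.791)(0.908) = 0.281772.
u = 0.117/0.281772 = 0.41523, so the speed is 0.415c.

0.415c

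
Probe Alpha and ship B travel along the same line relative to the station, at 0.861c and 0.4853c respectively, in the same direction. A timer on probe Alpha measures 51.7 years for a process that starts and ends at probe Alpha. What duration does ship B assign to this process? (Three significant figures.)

67.7 years

Transform probe Alpha's velocity into ship B's frame: (0.861 − 0.4853)/(1 − 0.861·0.4853) = 0.3757/0.5821567, so the relative speed is 0.64536c.
At |u| = 0.64536c, γ = (1 − 0.41649)^(−1/2) = 1.3091.
Probe Alpha's interval is proper; time dilation gives Δt_B = γΔτ = 1.3091 × 51.7 years = 67.7 years.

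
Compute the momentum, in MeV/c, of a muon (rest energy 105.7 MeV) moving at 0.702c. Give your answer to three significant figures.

With β = 0.702, γ = 1/√(1 − 0.702²) = 1/√0.507196 = 1.4041.
Momentum: p = γβ·mc = 1.4041 × 0.702 × 105.7 MeV/c = 104 MeV/c.

104 MeV/c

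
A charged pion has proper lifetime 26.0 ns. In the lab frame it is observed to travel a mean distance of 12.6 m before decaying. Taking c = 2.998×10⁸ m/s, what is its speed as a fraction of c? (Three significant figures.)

d = βγcτ ⇒ βγ = d/(cτ) = 12.60 m / (7.7948 m) = 1.6165.
β = (βγ)/√(1+(βγ)²) = 1.6165/√3.61307 = 0.850.

0.850c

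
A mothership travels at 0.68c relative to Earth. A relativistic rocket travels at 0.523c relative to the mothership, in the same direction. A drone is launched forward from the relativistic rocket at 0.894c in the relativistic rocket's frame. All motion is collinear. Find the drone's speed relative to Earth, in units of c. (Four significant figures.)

Compose velocities in two stages. Stage 1 (into S'): u₁ = (0.894+0.523)/(1+0.894×0.523) = 0.96555.
Stage 2 (into S): u = (0.96555+0.68)/(1+0.96555×0.68) = 0.99335, so the speed is 0.9933c.

0.9933c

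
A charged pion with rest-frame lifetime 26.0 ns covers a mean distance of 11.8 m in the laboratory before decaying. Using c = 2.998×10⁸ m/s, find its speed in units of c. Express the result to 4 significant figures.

Let x = d/(cτ) = 11.80 m / (2.998×10⁸ m/s × 2.600×10^-8 s) = 1.5138. Since d = βγcτ, x = βγ = β/√(1−β²).
Solving: β² = x²/(1+x²) = 2.29159/3.29159 = 0.696195, so β = 0.8344.

0.8344c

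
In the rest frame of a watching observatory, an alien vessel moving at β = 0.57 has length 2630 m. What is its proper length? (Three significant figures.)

3200 m

With β = 0.57, γ = 1/√(1 − 0.57²) = 1/√0.6751 = 1.2171.
Proper length: L₀ = γ·L = 1.2171 × 2630 = 3200 m.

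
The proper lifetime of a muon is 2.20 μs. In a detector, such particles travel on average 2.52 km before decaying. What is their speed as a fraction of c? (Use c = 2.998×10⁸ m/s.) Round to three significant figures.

d = βγcτ ⇒ βγ = d/(cτ) = 2520 m / (659.56 m) = 3.8207.
β = (βγ)/√(1+(βγ)²) = 3.8207/√15.5977 = 0.967.

0.967c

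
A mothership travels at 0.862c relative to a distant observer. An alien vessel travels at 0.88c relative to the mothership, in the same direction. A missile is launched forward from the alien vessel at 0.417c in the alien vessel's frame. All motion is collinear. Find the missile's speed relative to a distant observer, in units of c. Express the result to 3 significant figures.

0.996c

Apply u = (u'+v)/(1+u'v) twice. Missile in the mothership frame: (0.417+0.88)/(1+0.417·0.88) = 1.297/1.36696 = 0.94882c.
That velocity, transformed to the rest frame of a distant observer: (0.94882+0.862)/(1+0.94882·0.862) = 1.81082/1.81788284 = 0.99611c.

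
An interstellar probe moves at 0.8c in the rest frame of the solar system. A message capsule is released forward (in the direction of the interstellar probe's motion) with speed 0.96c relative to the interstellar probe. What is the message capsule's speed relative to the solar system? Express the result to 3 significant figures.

In units of c, u = (u' + v)/(1 + u'v) with u' = 0.96 and v = 0.8.
Numerator: 0.96 + 0.8 = 1.76. Denominator: 1 + (0.96)(0.8) = 1.768.
u = 1.76/1.768 = 0.99548, so the speed is 0.995c.

0.995c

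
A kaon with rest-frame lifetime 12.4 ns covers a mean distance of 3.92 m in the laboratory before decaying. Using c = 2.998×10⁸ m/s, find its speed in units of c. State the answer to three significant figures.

0.726c

d = βγcτ ⇒ βγ = d/(cτ) = 3.920 m / (3.71752 m) = 1.0545.
β = (βγ)/√(1+(βγ)²) = 1.0545/√2.11197 = 0.726.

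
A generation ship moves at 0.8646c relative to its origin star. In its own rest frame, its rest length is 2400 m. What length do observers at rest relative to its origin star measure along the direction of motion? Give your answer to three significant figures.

1210 m

With β = 0.8646, γ = 1/√(1 − 0.8646²) = 1/√0.25246684 = 1.9902.
Along the direction of motion the measured length is L₀/γ = 2400/1.9902 = 1210 m.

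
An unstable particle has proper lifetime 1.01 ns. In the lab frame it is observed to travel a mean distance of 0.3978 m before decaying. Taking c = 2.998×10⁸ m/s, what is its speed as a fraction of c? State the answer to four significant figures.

0.7957c

Lab distance = (lab lifetime)·v = γτ·βc, so βγ = d/(cτ) = 0.3978/(2.998×10⁸ × 1.010×10^-9) = 1.3137.
With βγ = 1.3137: γ² = 1 + (βγ)² = 2.72581, and β = (βγ)/γ = 1.3137/1.651 = 0.7957.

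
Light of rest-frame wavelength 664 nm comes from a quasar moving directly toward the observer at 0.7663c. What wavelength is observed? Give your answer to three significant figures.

242 nm

Relativistic Doppler for wavelength: λ_obs = λ_src · √((1−β)/(1+β)).
With β = 0.7663: factor = √(0.2337/1.7663) = 0.36375.
λ_obs = 664 × 0.36375 = 242 nm.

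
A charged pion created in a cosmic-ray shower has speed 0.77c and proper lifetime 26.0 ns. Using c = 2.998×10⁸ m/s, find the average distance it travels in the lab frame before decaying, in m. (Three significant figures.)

9.41 m

Lorentz factor: γ = (1 − 0.5929)^(−1/2) = 1.5673.
Lab-frame lifetime: Δt = γτ = 1.5673 × 26.0 ns = 40.75 ns.
Distance: d = vΔt = 0.77 × 2.998×10⁸ m/s × 4.0750×10^-8 s = 9.41 m.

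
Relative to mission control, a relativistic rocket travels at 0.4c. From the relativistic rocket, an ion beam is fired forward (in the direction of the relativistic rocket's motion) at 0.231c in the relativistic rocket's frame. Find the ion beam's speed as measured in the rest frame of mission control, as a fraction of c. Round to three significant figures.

Relativistic velocity addition: u = (u' + v)/(1 + u'v/c²), with u' = 0.231c and v = 0.4c.
Numerator: 0.231 + 0.4 = 0.631. Denominator: 1 + (0.231)(0.4) = 1.0924.
u = 0.631/1.0924 = 0.57763, so the speed is 0.578c.

0.578c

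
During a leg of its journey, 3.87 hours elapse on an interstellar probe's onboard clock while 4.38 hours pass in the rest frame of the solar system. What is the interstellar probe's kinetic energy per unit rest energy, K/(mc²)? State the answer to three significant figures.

0.132

γ = Δt/Δτ = 4.38/3.87 = 1.13178.
Since K = (γ−1)mc², K/(mc²) = 1.13178 − 1 = 0.132.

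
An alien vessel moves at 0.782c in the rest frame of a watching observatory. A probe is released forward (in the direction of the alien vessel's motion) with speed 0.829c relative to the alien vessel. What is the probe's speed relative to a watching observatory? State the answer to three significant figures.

In units of c, u = (u' + v)/(1 + u'v) with u' = 0.829 and v = 0.782.
Numerator: 0.829 + 0.782 = 1.611. Denominator: 1 + (0.829)(0.782) = 1.648278.
u = 1.611/1.648278 = 0.97738, so the speed is 0.977c.

0.977c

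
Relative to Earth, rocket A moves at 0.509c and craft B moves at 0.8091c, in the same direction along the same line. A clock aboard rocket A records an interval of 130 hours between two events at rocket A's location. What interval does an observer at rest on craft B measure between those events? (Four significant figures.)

151.2 hours

Transform rocket A's velocity into craft B's frame: (0.509 − 0.8091)/(1 − 0.509·0.8091) = −0.3001/0.5881681, so the relative speed is 0.51023c.
At |u| = 0.51023c, γ = (1 − 0.260335)^(−1/2) = 1.1627.
Rocket A's interval is proper; time dilation gives Δt_B = γΔτ = 1.1627 × 130 hours = 151.2 hours.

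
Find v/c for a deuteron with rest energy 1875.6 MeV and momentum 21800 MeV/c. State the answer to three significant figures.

0.996

βγ = pc/(mc²) = 21800/1875.6 = 11.623.
Since γ² = 1 + (βγ)² = 136.094, γ = √136.094 = 11.6659, and β = (βγ)/γ = 11.623/11.6659 = 0.996.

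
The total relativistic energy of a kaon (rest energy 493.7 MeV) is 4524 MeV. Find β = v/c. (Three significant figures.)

0.994

Total energy E = γmc² gives γ = 4524/493.7 = 9.1635.
Hence β = √(1 − 1/γ²) = √(1 − 0.0119091) = √0.9880909 = 0.994.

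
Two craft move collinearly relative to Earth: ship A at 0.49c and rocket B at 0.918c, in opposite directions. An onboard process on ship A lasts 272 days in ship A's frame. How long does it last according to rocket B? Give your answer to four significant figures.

1141 days

Speed of ship A in rocket B's frame: u = (v_A + v_B)/(1 + v_A v_B/c²) = (0.49 + 0.918)/(1 + 0.49×0.918) = 1.408/1.44982 = 0.97116; |u| = 0.97116c.
At |u| = 0.97116c, γ = (1 − 0.943152)^(−1/2) = 4.1941.
Ship A's interval is proper; time dilation gives Δt_B = γΔτ = 4.1941 × 272 days = 1141 days.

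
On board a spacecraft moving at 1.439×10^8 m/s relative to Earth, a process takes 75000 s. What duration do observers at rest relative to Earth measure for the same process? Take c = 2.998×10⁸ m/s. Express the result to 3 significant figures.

β = v/c = (1.439×10^8 m/s)/(2.998×10⁸ m/s) = 0.479987.
With β = 0.479987, γ = 1/√(1 − 0.479987²) = 1/√0.7696125 = 1.1399.
The onboard clock measures proper time, so the interval in the rest frame of Earth is dilated: Δt = γ·Δτ = 1.1399 × 75000 s = 85500 s.

85500 s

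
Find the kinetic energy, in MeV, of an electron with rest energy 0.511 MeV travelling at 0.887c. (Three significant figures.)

0.596 MeV

γ = 1/√(1 − β²) = 1/√(1 − 0.786769) = 1/√0.213231 = 1/0.461769 = 2.1656.
Kinetic energy: K = (γ − 1)mc² = (2.1656 − 1) × 0.511 MeV = 1.1656 × 0.511 = 0.596 MeV.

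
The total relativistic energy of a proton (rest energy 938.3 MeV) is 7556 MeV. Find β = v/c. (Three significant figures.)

Total energy E = γmc² gives γ = 7556/938.3 = 8.0529.
Hence β = √(1 − 1/γ²) = √(1 − 0.0154204) = √0.9845796 = 0.992.

0.992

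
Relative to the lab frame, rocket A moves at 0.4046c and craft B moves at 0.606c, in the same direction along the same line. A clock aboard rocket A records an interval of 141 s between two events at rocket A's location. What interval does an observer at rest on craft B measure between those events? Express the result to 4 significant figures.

The velocity of rocket A relative to craft B is (0.4046 − 0.606)c / (1 − 0.4046×0.606) = −0.26682c; relative speed 0.26682c.
At |u| = 0.26682c, γ = (1 − 0.0711929)^(−1/2) = 1.0376.
Rocket A's interval is proper; time dilation gives Δt_B = γΔτ = 1.0376 × 141 s = 146.3 s.

146.3 s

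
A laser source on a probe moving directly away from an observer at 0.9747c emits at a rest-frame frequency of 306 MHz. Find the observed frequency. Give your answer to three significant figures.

34.6 MHz

Relativistic Doppler (source moving away): f_obs = f_src · √((1−β)/(1+β)).
With β = 0.9747: factor = √(0.0253/1.9747) = 0.11319.
f_obs = 306 × 0.11319 = 34.6 MHz.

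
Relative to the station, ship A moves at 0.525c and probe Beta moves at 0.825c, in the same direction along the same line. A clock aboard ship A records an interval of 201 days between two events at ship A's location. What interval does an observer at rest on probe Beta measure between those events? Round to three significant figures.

237 days

Transform ship A's velocity into probe Beta's frame: (0.525 − 0.825)/(1 − 0.525·0.825) = −0.3/0.566875, so the relative speed is 0.52922c.
γ for this relative speed: γ = 1/√(1 − 0.280074) = 1.1786.
The clock on ship A records proper time, so probe Beta measures Δt = γΔτ = 1.1786 × 201 = 237 days.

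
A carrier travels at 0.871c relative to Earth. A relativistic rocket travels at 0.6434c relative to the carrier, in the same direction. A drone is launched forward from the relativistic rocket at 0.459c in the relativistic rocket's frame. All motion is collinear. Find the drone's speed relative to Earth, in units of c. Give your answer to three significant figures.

Compose velocities in two stages. Stage 1 (into S'): u₁ = (0.459+0.6434)/(1+0.459×0.6434) = 0.85106.
Stage 2 (into S): u = (0.85106+0.871)/(1+0.85106×0.871) = 0.98897, so the speed is 0.989c.

0.989c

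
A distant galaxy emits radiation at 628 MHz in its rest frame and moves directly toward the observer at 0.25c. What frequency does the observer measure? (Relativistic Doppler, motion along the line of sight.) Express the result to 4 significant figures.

810.7 MHz

Relativistic Doppler (source moving toward): f_obs = f_src · √((1+β)/(1−β)).
With β = 0.25: factor = √(1.25/0.75) = 1.291.
f_obs = 628 × 1.291 = 810.7 MHz.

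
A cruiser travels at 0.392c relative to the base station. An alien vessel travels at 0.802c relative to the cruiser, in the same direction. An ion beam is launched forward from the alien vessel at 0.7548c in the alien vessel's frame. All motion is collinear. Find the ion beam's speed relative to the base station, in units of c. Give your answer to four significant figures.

First combine the ion beam and alien vessel (S''→S'): u₁ = (0.7548 + 0.802)/(1 + 0.7548×0.802) = 1.5568/1.6053496 = 0.96976.
Then combine with the cruiser (S'→S): u = (0.96976 + 0.392)/(1 + 0.96976×0.392) = 1.36176/1.38014592 = 0.98668.

0.9867c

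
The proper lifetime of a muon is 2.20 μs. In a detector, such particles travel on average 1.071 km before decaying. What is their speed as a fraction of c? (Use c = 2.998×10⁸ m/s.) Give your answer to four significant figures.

0.8515c

Let x = d/(cτ) = 1071 m / (2.998×10⁸ m/s × 2.200×10^-6 s) = 1.6238. Since d = βγcτ, x = βγ = β/√(1−β²).
Solving: β² = x²/(1+x²) = 2.63673/3.63673 = 0.725028, so β = 0.8515.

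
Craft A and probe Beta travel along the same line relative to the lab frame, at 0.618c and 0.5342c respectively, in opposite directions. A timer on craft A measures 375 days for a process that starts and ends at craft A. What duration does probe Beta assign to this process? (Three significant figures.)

Speed of craft A in probe Beta's frame: u = (v_A + v_B)/(1 + v_A v_B/c²) = (0.618 + 0.5342)/(1 + 0.618×0.5342) = 1.1522/1.3301356 = 0.86623; |u| = 0.86623c.
γ for this relative speed: γ = 1/√(1 − 0.750354) = 2.0014.
Craft A's interval is proper; time dilation gives Δt_B = γΔτ = 2.0014 × 375 days = 751 days.

751 days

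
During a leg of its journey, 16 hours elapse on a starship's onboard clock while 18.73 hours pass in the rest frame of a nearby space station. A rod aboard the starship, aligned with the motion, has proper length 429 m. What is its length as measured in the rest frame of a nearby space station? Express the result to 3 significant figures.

366 m

γ = Δt/Δτ = 18.73/16 = 1.17063.
L = L₀/γ = 429/1.17063 = 366 m.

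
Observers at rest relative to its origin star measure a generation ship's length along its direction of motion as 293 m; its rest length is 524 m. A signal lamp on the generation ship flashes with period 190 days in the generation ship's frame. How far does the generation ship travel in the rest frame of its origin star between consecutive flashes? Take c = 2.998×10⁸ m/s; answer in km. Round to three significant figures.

7.30×10^12 km

Length contraction gives γ = L₀/L = 524/293 = 1.7884.
β = √(1 − 1/γ²) = 0.82906. Lab-frame period = γτ = 1.7884×190 days = 339.8 days. Distance = βc × γτ = 0.82906 × 2.998×10⁸ m/s × 29358720 s = 7.2972×10^15 m = 7.30×10^12 km.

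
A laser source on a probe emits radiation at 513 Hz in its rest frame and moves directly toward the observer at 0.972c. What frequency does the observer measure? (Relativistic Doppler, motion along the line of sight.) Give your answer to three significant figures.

Relativistic Doppler (source moving toward): f_obs = f_src · √((1+β)/(1−β)).
With β = 0.972: factor = √(1.972/0.028) = 8.3922.
f_obs = 513 × 8.3922 = 4310 Hz.

4310 Hz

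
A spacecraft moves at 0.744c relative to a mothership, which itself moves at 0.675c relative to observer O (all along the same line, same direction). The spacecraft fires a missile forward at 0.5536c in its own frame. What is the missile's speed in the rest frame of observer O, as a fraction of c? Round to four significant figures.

0.9838c

Compose velocities in two stages. Stage 1 (into S'): u₁ = (0.5536+0.744)/(1+0.5536×0.744) = 0.91906.
Stage 2 (into S): u = (0.91906+0.675)/(1+0.91906×0.675) = 0.98377, so the speed is 0.9838c.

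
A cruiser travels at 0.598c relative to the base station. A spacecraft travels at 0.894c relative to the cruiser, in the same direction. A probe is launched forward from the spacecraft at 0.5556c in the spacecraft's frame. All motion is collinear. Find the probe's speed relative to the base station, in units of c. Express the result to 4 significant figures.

0.9920c

Apply u = (u'+v)/(1+u'v) twice. Probe in the cruiser frame: (0.5556+0.894)/(1+0.5556·0.894) = 1.4496/1.4967064 = 0.96853c.
That velocity, transformed to the rest frame of the base station: (0.96853+0.598)/(1+0.96853·0.598) = 1.56653/1.57918094 = 0.99199c.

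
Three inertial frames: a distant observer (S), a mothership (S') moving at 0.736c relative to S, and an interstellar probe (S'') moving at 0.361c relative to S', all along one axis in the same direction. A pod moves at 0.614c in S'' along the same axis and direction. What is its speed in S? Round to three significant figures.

0.966c

Apply u = (u'+v)/(1+u'v) twice. Pod in the mothership frame: (0.614+0.361)/(1+0.614·0.361) = 0.975/1.221654 = 0.7981c.
That velocity, transformed to the rest frame of a distant observer: (0.7981+0.736)/(1+0.7981·0.736) = 1.5341/1.5874016 = 0.96642c.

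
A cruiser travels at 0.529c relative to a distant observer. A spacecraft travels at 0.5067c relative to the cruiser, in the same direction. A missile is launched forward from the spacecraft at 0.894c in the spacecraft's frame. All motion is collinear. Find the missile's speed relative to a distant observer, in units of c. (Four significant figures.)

0.9888c

First combine the missile and spacecraft (S''→S'): u₁ = (0.894 + 0.5067)/(1 + 0.894×0.5067) = 1.4007/1.4529898 = 0.96401.
Then combine with the cruiser (S'→S): u = (0.96401 + 0.529)/(1 + 0.96401×0.529) = 1.49301/1.50996129 = 0.98877.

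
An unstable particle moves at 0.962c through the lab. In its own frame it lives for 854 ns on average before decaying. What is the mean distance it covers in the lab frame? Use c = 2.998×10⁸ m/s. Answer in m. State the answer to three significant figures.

902 m

γ = 1/√(1 − β²) = 1/√(1 − 0.925444) = 1/√0.074556 = 1/0.273049 = 3.6623.
Lab-frame lifetime: Δt = γτ = 3.6623 × 854 ns = 3127.6 ns.
Distance: d = vΔt = 0.962 × 2.998×10⁸ m/s × 3.1276×10^-6 s = 902 m.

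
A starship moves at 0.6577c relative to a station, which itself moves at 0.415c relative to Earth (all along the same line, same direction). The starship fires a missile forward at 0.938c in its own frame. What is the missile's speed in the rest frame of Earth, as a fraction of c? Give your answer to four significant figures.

Apply u = (u'+v)/(1+u'v) twice. Missile in the station frame: (0.938+0.6577)/(1+0.938·0.6577) = 1.5957/1.6169226 = 0.98687c.
That velocity, transformed to the rest frame of Earth: (0.98687+0.415)/(1+0.98687·0.415) = 1.40187/1.40955105 = 0.99455c.

0.9946c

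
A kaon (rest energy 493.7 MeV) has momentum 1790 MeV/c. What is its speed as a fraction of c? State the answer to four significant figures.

0.9640c

βγ = pc/(mc²) = 1790/493.7 = 3.6257.
Since γ² = 1 + (βγ)² = 14.1457, γ = √14.1457 = 3.76108, and β = (βγ)/γ = 3.6257/3.76108 = 0.9640.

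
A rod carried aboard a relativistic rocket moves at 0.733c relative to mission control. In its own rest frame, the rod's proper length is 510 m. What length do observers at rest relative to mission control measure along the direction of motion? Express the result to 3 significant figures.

γ = 1/√(1 − β²) = 1/√(1 − 0.537289) = 1/√0.462711 = 1/0.680229 = 1.4701.
Along the direction of motion the measured length is L₀/γ = 510/1.4701 = 347 m.

347 m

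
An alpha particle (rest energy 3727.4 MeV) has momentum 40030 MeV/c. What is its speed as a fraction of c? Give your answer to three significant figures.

0.996c

pc/(mc²) = 40030/3727.4 = 10.739 = βγ = β/√(1−β²).
So β² = x²/(1 + x²) with x = 10.739: x² = 115.326, β² = 115.326/116.326 = 0.991403, β = 0.996.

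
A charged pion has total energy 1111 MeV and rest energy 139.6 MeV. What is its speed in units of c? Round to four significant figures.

0.9921c

γ = E/(mc²) = 1111/139.6 = 7.9585.
β = √(1 − 1/γ²) = √(1 − 0.0157884) = √0.9842116 = 0.9921.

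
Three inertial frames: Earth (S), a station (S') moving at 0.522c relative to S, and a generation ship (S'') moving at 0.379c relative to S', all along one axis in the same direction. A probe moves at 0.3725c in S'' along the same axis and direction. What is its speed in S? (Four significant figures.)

0.8785c

Compose velocities in two stages. Stage 1 (into S'): u₁ = (0.3725+0.379)/(1+0.3725×0.379) = 0.65853.
Stage 2 (into S): u = (0.65853+0.522)/(1+0.65853×0.522) = 0.87853, so the speed is 0.8785c.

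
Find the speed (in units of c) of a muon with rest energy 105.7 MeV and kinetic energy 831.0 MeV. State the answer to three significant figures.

0.994c

γ = 1 + K/(mc²) = 1 + 831.0/105.7 = 8.8619.
β = √(1 − 1/γ²) = √(1 − 0.0127335) = √0.9872665 = 0.994.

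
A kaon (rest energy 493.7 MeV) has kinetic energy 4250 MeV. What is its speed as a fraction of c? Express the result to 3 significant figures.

K = (γ−1)mc², so γ = 1 + 4250/493.7 = 9.6085.
Then v/c = √(1 − γ⁻²) = √(1 − 0.0108315) = √0.9891685 = 0.995.

0.995c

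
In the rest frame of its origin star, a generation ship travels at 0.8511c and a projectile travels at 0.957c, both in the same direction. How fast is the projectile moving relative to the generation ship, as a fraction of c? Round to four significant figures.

0.5709c

Transform to the generation ship's frame: u' = (u − v)/(1 − uv/c²).
u' = (0.957 − 0.8511)/(1 − 0.957×0.8511) = 0.1059/0.1854973 = 0.5709.
Speed in the generation ship's frame: 0.5709c (in the same direction).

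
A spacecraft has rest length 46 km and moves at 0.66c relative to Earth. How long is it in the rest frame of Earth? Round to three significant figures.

34.6 km

With β = 0.66, γ = 1/√(1 − 0.66²) = 1/√0.5644 = 1.3311.
Length contraction: L = L₀/γ = 46/1.3311 = 34.6 km.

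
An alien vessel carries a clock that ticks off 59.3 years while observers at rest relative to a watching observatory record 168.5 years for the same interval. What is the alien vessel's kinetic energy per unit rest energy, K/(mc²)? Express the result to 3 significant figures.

1.84

γ = Δt/Δτ = 168.5/59.3 = 2.84148.
Since K = (γ−1)mc², K/(mc²) = 2.84148 − 1 = 1.84.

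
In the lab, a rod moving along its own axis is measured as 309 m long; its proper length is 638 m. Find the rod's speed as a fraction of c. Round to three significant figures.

0.875c

Length contraction gives γ = L₀/L = 638/309 = 2.0647.
β = √(1 − 1/γ²) = √0.765423 = 0.875.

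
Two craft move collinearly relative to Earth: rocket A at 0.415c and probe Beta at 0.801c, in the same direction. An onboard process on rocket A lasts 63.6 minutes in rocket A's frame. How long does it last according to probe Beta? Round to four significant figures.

Speed of rocket A in probe Beta's frame: u = (v_A − v_B)/(1 − v_A v_B/c²) = (0.415 − 0.801)/(1 − 0.415×0.801) = −0.386/0.667585 = −0.5782; |u| = 0.5782c.
At |u| = 0.5782c, γ = (1 − 0.334315)^(−1/2) = 1.2256.
The clock on rocket A records proper time, so probe Beta measures Δt = γΔτ = 1.2256 × 63.6 = 77.95 minutes.

77.95 minutes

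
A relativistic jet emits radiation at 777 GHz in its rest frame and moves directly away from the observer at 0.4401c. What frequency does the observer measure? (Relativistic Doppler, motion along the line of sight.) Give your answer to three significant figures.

Relativistic Doppler (source moving away): f_obs = f_src · √((1−β)/(1+β)).
With β = 0.4401: factor = √(0.5599/1.4401) = 0.62353.
f_obs = 777 × 0.62353 = 484 GHz.

484 GHz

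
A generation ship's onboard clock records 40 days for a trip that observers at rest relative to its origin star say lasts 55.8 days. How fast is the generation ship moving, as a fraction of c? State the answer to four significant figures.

γ = Δt/Δτ = 55.8/40 = 1.395.
β = √(1 − 1/γ²) = √(1 − 0.513868) = √0.486132 = 0.6972.

0.6972c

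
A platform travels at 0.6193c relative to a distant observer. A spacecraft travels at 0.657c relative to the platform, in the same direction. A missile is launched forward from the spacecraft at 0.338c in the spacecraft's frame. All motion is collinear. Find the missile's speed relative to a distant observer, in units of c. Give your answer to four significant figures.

0.9530c

Apply u = (u'+v)/(1+u'v) twice. Missile in the platform frame: (0.338+0.657)/(1+0.338·0.657) = 0.995/1.222066 = 0.81419c.
That velocity, transformed to the rest frame of a distant observer: (0.81419+0.6193)/(1+0.81419·0.6193) = 1.43349/1.504227867 = 0.95297c.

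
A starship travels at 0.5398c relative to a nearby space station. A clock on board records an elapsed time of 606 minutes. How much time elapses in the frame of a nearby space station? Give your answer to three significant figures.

γ = 1/√(1 − β²) = 1/√(1 − 0.29138404) = 1/√0.70861596 = 1/0.841793 = 1.1879.
Time dilation: Δt = γ·Δτ = 1.1879 × 606 = 720 minutes.

720 minutes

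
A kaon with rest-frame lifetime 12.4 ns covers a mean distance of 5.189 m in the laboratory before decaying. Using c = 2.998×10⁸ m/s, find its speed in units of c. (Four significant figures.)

d = βγcτ ⇒ βγ = d/(cτ) = 5.189 m / (3.71752 m) = 1.3958.
β = (βγ)/√(1+(βγ)²) = 1.3958/√2.94826 = 0.8129.

0.8129c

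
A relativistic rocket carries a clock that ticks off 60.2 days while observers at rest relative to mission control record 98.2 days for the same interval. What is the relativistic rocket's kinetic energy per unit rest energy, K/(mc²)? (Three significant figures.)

γ = Δt/Δτ = 98.2/60.2 = 1.63123.
Since K = (γ−1)mc², K/(mc²) = 1.63123 − 1 = 0.631.

0.631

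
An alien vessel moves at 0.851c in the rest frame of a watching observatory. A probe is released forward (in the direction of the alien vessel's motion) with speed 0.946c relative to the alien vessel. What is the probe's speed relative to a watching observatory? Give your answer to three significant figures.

Relativistic velocity addition: u = (u' + v)/(1 + u'v/c²), with u' = 0.946c and v = 0.851c.
Numerator: 0.946 + 0.851 = 1.797. Denominator: 1 + (0.946)(0.851) = 1.805046.
u = 1.797/1.805046 = 0.99554, so the speed is 0.996c.

0.996c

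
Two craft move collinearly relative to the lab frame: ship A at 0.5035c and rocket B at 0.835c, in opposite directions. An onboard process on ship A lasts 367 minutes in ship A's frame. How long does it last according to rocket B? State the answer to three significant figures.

Speed of ship A in rocket B's frame: u = (v_A + v_B)/(1 + v_A v_B/c²) = (0.5035 + 0.835)/(1 + 0.5035×0.835) = 1.3385/1.4204225 = 0.94233; |u| = 0.94233c.
γ for this relative speed: γ = 1/√(1 − 0.887986) = 2.9879.
The clock on ship A records proper time, so rocket B measures Δt = γΔτ = 2.9879 × 367 = 1100 minutes.

1100 minutes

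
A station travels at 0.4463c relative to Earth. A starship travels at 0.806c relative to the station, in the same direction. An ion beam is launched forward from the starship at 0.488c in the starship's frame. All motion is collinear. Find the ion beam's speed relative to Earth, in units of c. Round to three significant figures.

Apply u = (u'+v)/(1+u'v) twice. Ion beam in the station frame: (0.488+0.806)/(1+0.488·0.806) = 1.294/1.393328 = 0.92871c.
That velocity, transformed to the rest frame of Earth: (0.92871+0.4463)/(1+0.92871·0.4463) = 1.37501/1.414483273 = 0.97209c.

0.972c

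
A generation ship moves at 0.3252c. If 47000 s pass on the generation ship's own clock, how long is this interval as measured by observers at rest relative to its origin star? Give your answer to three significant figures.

β² = 0.10575504, so γ = 1/√0.89424496 = 1.0575.
The onboard clock measures proper time, so the interval in the rest frame of its origin star is dilated: Δt = γ·Δτ = 1.0575 × 47000 s = 49700 s.

49700 s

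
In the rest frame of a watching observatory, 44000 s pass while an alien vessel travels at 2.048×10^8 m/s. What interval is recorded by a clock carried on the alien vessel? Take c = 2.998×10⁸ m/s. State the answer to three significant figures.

32100 s

β = v/c = (2.048×10^8 m/s)/(2.998×10⁸ m/s) = 0.683122.
Lorentz factor: γ = (1 − 0.4666557)^(−1/2) = 1.3693.
The alien vessel's clock runs slow as seen from a watching observatory, so Δτ = Δt/γ = 44000/1.3693 = 32100 s.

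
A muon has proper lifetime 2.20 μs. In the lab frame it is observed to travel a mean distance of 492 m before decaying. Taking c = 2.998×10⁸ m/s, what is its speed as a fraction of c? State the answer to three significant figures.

0.598c

d = βγcτ ⇒ βγ = d/(cτ) = 492.0 m / (659.56 m) = 0.74595.
β = (βγ)/√(1+(βγ)²) = 0.74595/√1.556441 = 0.598.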